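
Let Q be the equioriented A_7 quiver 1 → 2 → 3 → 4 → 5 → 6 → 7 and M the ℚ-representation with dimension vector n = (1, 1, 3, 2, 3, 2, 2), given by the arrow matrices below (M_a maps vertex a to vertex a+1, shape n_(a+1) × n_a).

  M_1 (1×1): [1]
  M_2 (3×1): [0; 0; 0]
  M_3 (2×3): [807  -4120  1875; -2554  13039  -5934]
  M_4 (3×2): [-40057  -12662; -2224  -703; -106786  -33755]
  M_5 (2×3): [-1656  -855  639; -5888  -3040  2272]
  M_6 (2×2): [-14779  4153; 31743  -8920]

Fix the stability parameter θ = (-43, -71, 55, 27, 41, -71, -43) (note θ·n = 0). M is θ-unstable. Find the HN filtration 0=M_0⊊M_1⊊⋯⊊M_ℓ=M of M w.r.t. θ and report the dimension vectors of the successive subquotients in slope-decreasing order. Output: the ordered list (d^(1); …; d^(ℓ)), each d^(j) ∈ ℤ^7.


Interval decomposition of M: I[1,2], I[3,3], I[3,5], I[3,7], I[5,5], I[6,7].
HN type (ℓ=6): μ^(1)=55; μ^(2)=41; μ^(3)=9/5; μ^(4)=-43; μ^(5)=-57; μ^(6)=-71

((0, 0, 1, 0, 0, 0, 0); (0, 0, 1, 1, 2, 0, 0); (0, 0, 1, 1, 1, 1, 1); (0, 0, 0, 0, 0, 0, 1); (1, 1, 0, 0, 0, 0, 0); (0, 0, 0, 0, 0, 1, 0))


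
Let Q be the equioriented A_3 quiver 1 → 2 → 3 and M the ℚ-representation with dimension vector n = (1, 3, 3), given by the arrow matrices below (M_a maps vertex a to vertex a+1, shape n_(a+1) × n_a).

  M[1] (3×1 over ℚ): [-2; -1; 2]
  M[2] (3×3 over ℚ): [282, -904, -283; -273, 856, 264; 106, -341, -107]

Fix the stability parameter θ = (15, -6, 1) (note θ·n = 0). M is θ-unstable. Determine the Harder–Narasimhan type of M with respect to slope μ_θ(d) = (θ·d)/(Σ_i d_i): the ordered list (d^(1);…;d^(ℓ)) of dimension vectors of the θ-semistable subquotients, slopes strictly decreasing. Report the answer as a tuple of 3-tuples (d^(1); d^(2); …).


Via rank(M_{q-1}∘⋯∘M_p): M ≅ I[1,3], I[2,3]^2.
μ_θ-semistable layers: μ^(1)=10/3; μ^(2)=1; μ^(3)=-6

((1, 1, 1); (0, 0, 2); (0, 2, 0))


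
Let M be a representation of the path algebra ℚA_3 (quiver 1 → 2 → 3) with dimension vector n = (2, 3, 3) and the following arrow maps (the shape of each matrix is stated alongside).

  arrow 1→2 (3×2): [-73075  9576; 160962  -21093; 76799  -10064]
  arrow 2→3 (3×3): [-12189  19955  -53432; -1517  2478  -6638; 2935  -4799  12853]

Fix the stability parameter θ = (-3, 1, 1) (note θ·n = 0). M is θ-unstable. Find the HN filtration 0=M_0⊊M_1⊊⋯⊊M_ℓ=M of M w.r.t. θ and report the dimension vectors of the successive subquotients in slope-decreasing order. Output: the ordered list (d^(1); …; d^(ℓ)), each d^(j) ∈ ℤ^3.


Interval decomposition of M: I[1,3]^2, I[2,3].
HN type (ℓ=2): μ^(1)=1; μ^(2)=-3

((0, 3, 3); (2, 0, 0))


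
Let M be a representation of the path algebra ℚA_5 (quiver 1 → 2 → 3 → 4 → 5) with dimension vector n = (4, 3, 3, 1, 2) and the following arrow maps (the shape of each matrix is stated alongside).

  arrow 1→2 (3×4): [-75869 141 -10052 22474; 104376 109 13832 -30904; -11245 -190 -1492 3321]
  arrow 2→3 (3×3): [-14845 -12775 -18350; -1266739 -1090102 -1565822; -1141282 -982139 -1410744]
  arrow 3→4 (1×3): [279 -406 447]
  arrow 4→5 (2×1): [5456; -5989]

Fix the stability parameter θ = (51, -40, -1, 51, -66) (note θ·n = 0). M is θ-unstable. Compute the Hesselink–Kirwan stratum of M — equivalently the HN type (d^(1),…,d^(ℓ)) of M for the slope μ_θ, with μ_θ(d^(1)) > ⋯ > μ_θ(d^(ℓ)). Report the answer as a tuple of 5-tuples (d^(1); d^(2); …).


Interval decomposition of M: I[1,1], I[1,2], I[1,3], I[1,5], I[3,3], I[5,5].
HN type (ℓ=5): μ^(1)=51; μ^(2)=11/2; μ^(3)=10/3; μ^(4)=-1; μ^(5)=-66

((1, 0, 0, 0, 0); (1, 1, 0, 0, 0); (1, 1, 1, 0, 0); (1, 1, 2, 1, 1); (0, 0, 0, 0, 1))


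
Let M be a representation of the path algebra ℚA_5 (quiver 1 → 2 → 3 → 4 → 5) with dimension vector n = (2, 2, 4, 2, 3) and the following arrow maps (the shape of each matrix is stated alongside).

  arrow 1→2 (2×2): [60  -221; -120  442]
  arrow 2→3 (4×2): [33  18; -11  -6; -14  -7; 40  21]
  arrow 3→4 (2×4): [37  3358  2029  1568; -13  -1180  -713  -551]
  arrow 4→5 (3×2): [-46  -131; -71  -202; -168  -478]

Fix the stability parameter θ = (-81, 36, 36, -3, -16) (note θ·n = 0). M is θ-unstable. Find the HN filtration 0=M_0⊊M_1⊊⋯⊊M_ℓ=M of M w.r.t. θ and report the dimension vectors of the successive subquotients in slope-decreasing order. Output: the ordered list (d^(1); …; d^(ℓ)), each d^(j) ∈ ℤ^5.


Barcode: M ≅ I[1,1], I[1,5], I[2,5], I[3,3]^2, I[5,5]. HN layers by μ_θ (4 steps, strictly decreasing):
  μ^(1)=36; μ^(2)=53/4; μ^(3)=-16; μ^(4)=-81

((0, 0, 2, 0, 0); (0, 2, 2, 2, 2); (0, 0, 0, 0, 1); (2, 0, 0, 0, 0))


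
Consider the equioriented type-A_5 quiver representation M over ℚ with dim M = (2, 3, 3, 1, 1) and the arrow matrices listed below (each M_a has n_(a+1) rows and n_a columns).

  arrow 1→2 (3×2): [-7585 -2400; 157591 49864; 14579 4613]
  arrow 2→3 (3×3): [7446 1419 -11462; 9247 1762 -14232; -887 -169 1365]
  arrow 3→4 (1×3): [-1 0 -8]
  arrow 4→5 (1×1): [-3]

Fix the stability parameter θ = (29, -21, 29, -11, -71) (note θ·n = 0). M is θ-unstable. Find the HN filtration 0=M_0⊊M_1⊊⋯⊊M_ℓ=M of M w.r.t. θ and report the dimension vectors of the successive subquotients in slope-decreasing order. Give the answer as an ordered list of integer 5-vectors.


Via rank(M_{q-1}∘⋯∘M_p): M ≅ I[1,3], I[1,5], I[2,3].
μ_θ-semistable layers: μ^(1)=29; μ^(2)=4; μ^(3)=-9; μ^(4)=-21

((0, 0, 2, 0, 0); (1, 1, 0, 0, 0); (1, 1, 1, 1, 1); (0, 1, 0, 0, 0))


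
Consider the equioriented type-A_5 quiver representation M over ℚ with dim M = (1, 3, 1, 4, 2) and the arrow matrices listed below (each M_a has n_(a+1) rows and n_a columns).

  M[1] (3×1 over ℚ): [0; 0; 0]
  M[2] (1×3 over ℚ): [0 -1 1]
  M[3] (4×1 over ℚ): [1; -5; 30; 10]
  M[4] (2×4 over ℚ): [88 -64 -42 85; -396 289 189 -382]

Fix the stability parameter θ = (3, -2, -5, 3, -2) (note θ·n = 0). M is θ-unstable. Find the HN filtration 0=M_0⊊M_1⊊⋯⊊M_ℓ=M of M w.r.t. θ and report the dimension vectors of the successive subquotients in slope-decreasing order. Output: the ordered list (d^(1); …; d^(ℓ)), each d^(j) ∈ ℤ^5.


Interval decomposition of M: I[1,1], I[2,2]^2, I[2,5], I[4,4]^2, I[4,5].
HN type (ℓ=4): μ^(1)=3; μ^(2)=1/2; μ^(3)=-2; μ^(4)=-7/2

((1, 0, 0, 2, 0); (0, 0, 0, 2, 2); (0, 2, 0, 0, 0); (0, 1, 1, 0, 0))


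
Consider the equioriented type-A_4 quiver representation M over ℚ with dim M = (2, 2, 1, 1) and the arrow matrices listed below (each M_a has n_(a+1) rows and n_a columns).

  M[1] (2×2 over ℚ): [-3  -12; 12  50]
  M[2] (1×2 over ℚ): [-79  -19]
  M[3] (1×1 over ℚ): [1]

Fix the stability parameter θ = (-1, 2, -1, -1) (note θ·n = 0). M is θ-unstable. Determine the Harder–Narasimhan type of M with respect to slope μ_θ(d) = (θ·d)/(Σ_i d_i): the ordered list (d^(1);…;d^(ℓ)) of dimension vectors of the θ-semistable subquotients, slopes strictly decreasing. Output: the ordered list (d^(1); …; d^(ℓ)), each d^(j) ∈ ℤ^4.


Barcode: M ≅ I[1,2], I[1,4]. HN layers by μ_θ (3 steps, strictly decreasing):
  μ^(1)=2; μ^(2)=0; μ^(3)=-1

((0, 1, 0, 0); (0, 1, 1, 1); (2, 0, 0, 0))


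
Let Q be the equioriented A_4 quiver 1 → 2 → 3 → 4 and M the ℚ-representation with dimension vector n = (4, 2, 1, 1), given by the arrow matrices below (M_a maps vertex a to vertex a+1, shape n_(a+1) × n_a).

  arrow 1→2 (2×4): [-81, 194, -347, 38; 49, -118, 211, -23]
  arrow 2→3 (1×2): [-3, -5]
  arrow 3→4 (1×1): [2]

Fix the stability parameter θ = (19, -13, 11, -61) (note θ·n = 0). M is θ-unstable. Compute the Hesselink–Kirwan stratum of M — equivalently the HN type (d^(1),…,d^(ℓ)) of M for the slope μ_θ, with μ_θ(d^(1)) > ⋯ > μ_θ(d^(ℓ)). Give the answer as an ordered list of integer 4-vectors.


Via rank(M_{q-1}∘⋯∘M_p): M ≅ I[1,1]^2, I[1,2], I[1,4].
μ_θ-semistable layers: μ^(1)=19; μ^(2)=3; μ^(3)=-11

((2, 0, 0, 0); (1, 1, 0, 0); (1, 1, 1, 1))


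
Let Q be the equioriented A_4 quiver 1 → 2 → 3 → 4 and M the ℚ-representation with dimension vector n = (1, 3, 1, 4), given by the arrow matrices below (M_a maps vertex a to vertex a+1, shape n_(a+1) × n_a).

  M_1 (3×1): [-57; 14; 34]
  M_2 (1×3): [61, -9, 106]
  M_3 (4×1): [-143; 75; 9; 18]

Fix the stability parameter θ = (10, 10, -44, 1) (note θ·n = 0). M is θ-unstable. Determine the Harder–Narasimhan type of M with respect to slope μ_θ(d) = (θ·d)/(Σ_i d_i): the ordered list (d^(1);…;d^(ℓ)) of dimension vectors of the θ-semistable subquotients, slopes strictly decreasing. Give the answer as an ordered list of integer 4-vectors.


Barcode: M ≅ I[1,4], I[2,2]^2, I[4,4]^3. HN layers by μ_θ (3 steps, strictly decreasing):
  μ^(1)=10; μ^(2)=1; μ^(3)=-8

((0, 2, 0, 0); (0, 0, 0, 4); (1, 1, 1, 0))


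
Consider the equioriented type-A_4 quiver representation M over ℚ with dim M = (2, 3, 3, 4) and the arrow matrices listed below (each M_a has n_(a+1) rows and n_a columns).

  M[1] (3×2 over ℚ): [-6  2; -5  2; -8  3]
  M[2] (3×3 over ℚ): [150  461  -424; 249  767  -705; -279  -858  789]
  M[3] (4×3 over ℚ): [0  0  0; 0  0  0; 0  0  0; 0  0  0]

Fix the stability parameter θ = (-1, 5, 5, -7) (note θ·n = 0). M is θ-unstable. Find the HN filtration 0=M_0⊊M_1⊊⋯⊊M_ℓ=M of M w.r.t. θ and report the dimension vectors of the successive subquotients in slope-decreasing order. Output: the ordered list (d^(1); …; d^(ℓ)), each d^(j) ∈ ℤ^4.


Barcode: M ≅ I[1,3]^2, I[2,2], I[3,3], I[4,4]^4. HN layers by μ_θ (3 steps, strictly decreasing):
  μ^(1)=5; μ^(2)=-1; μ^(3)=-7

((0, 3, 3, 0); (2, 0, 0, 0); (0, 0, 0, 4))


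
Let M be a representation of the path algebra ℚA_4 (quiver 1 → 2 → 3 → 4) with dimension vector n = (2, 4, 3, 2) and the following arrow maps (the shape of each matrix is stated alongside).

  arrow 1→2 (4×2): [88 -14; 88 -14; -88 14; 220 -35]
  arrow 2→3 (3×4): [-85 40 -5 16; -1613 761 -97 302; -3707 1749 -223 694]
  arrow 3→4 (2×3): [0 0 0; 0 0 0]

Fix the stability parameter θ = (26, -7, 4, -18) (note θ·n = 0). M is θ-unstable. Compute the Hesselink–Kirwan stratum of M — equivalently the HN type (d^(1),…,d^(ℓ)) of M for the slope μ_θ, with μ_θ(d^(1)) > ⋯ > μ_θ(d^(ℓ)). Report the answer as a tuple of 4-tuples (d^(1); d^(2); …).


Via rank(M_{q-1}∘⋯∘M_p): M ≅ I[1,1], I[1,2], I[2,2], I[2,3]^2, I[3,3], I[4,4]^2.
μ_θ-semistable layers: μ^(1)=26; μ^(2)=19/2; μ^(3)=4; μ^(4)=-7; μ^(5)=-18

((1, 0, 0, 0); (1, 1, 0, 0); (0, 0, 3, 0); (0, 3, 0, 0); (0, 0, 0, 2))


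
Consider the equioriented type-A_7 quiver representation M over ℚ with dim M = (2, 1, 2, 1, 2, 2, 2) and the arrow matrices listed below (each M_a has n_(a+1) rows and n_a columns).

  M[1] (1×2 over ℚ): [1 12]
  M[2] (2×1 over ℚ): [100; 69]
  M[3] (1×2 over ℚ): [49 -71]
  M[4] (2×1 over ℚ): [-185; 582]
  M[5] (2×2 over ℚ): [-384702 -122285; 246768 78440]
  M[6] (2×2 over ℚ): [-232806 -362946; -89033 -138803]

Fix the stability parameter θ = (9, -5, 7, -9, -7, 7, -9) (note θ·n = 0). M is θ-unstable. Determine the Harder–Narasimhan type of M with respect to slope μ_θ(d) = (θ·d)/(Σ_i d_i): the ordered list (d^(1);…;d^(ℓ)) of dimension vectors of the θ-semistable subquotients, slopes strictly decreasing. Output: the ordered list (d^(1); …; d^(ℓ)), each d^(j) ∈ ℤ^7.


Barcode: M ≅ I[1,1], I[1,5], I[3,3], I[5,7], I[6,6], I[7,7]. HN layers by μ_θ (5 steps, strictly decreasing):
  μ^(1)=9; μ^(2)=7; μ^(3)=-1; μ^(4)=-7; μ^(5)=-9

((1, 0, 0, 0, 0, 0, 0); (0, 0, 1, 0, 0, 1, 0); (1, 1, 1, 1, 1, 1, 1); (0, 0, 0, 0, 1, 0, 0); (0, 0, 0, 0, 0, 0, 1))


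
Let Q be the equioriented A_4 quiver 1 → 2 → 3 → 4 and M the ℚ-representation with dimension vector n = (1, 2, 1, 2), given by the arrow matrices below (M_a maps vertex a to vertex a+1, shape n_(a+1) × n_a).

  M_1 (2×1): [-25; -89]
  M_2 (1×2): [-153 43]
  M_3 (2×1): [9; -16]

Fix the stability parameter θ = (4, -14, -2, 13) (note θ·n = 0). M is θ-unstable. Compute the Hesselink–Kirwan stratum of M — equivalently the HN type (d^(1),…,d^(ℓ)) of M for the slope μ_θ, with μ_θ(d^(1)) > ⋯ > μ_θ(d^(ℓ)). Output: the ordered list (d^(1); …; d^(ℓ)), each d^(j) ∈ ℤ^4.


Interval decomposition of M: I[1,4], I[2,2], I[4,4].
HN type (ℓ=4): μ^(1)=13; μ^(2)=-2; μ^(3)=-5; μ^(4)=-14

((0, 0, 0, 2); (0, 0, 1, 0); (1, 1, 0, 0); (0, 1, 0, 0))


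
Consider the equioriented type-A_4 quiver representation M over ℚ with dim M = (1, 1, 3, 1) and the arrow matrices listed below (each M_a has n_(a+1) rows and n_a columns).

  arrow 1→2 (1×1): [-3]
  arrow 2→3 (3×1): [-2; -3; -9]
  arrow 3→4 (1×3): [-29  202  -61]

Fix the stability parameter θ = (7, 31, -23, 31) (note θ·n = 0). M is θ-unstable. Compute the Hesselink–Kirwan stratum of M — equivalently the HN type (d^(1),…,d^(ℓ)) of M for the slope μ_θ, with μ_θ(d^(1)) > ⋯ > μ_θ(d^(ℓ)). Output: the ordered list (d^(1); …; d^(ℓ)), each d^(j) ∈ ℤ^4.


Via rank(M_{q-1}∘⋯∘M_p): M ≅ I[1,4], I[3,3]^2.
μ_θ-semistable layers: μ^(1)=31; μ^(2)=5; μ^(3)=-23

((0, 0, 0, 1); (1, 1, 1, 0); (0, 0, 2, 0))


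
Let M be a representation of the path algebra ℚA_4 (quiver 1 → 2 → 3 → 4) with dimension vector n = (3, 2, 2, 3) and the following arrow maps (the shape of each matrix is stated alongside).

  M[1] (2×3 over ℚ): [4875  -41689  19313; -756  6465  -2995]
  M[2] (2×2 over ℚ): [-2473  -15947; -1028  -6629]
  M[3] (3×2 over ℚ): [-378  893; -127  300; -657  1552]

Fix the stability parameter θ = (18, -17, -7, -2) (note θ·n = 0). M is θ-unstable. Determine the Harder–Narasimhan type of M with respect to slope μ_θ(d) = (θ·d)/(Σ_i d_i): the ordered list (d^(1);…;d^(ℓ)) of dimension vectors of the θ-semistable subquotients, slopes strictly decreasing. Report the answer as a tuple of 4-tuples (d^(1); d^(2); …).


Interval decomposition of M: I[1,1], I[1,4]^2, I[4,4].
HN type (ℓ=2): μ^(1)=18; μ^(2)=-2

((1, 0, 0, 0); (2, 2, 2, 3))


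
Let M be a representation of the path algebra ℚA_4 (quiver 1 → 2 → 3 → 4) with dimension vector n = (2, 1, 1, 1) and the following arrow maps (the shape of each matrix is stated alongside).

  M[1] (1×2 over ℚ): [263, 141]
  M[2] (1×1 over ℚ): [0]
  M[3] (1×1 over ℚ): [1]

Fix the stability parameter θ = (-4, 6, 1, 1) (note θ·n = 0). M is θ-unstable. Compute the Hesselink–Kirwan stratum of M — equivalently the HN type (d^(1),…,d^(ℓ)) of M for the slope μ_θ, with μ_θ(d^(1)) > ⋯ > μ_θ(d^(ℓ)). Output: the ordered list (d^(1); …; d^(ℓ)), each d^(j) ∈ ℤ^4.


Barcode: M ≅ I[1,1], I[1,2], I[3,4]. HN layers by μ_θ (3 steps, strictly decreasing):
  μ^(1)=6; μ^(2)=1; μ^(3)=-4

((0, 1, 0, 0); (0, 0, 1, 1); (2, 0, 0, 0))


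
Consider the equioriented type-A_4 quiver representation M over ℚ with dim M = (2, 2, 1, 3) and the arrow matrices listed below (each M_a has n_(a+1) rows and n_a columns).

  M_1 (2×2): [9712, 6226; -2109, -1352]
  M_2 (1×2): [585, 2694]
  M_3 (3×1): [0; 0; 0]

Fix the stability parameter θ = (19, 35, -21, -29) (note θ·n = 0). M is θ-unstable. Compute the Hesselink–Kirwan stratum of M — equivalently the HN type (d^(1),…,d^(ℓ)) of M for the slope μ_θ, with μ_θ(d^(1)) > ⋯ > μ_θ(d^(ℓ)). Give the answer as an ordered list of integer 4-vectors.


Interval decomposition of M: I[1,2], I[1,3], I[4,4]^3.
HN type (ℓ=4): μ^(1)=35; μ^(2)=19; μ^(3)=11; μ^(4)=-29

((0, 1, 0, 0); (1, 0, 0, 0); (1, 1, 1, 0); (0, 0, 0, 3))


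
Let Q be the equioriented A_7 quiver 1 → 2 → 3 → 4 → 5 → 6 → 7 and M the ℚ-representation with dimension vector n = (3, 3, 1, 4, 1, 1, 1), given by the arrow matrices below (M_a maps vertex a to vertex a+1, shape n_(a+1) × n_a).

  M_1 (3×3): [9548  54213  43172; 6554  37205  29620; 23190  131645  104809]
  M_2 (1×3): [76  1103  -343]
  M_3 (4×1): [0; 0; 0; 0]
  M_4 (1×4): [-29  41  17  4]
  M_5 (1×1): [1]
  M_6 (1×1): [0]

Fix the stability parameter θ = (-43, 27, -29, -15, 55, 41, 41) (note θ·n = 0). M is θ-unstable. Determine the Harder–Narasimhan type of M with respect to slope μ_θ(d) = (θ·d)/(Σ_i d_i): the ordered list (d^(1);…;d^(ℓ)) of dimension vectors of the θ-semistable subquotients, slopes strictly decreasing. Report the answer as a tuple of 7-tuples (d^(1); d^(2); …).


Barcode: M ≅ I[1,2]^2, I[1,3], I[4,4]^3, I[4,6], I[7,7]. HN layers by μ_θ (6 steps, strictly decreasing):
  μ^(1)=48; μ^(2)=41; μ^(3)=27; μ^(4)=-1; μ^(5)=-15; μ^(6)=-43

((0, 0, 0, 0, 1, 1, 0); (0, 0, 0, 0, 0, 0, 1); (0, 2, 0, 0, 0, 0, 0); (0, 1, 1, 0, 0, 0, 0); (0, 0, 0, 4, 0, 0, 0); (3, 0, 0, 0, 0, 0, 0))


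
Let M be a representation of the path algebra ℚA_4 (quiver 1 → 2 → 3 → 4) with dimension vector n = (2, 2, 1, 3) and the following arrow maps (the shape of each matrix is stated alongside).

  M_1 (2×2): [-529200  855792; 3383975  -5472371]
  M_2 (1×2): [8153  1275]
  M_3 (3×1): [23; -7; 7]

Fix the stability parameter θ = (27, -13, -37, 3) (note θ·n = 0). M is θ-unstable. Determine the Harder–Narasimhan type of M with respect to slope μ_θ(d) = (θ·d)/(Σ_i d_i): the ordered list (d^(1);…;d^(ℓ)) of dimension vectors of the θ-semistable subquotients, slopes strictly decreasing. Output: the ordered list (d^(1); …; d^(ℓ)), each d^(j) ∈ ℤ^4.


Via rank(M_{q-1}∘⋯∘M_p): M ≅ I[1,1], I[1,4], I[2,2], I[4,4]^2.
μ_θ-semistable layers: μ^(1)=27; μ^(2)=3; μ^(3)=-23/3; μ^(4)=-13

((1, 0, 0, 0); (0, 0, 0, 3); (1, 1, 1, 0); (0, 1, 0, 0))


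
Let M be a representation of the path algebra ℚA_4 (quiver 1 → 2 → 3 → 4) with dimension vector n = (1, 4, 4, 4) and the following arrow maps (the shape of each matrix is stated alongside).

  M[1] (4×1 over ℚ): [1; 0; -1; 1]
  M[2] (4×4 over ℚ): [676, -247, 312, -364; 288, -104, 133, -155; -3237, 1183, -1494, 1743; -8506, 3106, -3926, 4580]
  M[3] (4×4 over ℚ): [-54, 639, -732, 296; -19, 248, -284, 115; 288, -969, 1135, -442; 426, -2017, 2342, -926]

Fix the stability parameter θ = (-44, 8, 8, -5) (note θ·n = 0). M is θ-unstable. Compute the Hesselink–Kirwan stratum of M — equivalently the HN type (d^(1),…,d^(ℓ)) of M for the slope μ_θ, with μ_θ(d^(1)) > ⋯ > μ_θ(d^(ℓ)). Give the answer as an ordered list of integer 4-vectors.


Interval decomposition of M: I[1,2], I[2,4]^3, I[3,4].
HN type (ℓ=4): μ^(1)=8; μ^(2)=11/3; μ^(3)=3/2; μ^(4)=-44

((0, 1, 0, 0); (0, 3, 3, 3); (0, 0, 1, 1); (1, 0, 0, 0))


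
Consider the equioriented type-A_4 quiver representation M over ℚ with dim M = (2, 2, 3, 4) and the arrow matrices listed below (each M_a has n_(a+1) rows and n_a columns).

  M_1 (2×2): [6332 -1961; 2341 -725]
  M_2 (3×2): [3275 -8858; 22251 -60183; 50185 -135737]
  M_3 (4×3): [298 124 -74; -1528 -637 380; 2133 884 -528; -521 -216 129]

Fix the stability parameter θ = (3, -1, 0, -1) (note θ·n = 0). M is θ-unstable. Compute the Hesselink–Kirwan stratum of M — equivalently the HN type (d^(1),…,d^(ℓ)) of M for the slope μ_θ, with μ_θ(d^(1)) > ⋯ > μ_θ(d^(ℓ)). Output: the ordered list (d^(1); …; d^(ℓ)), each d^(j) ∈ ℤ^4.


Barcode: M ≅ I[1,4]^2, I[3,4], I[4,4]. HN layers by μ_θ (3 steps, strictly decreasing):
  μ^(1)=1/4; μ^(2)=-1/2; μ^(3)=-1

((2, 2, 2, 2); (0, 0, 1, 1); (0, 0, 0, 1))


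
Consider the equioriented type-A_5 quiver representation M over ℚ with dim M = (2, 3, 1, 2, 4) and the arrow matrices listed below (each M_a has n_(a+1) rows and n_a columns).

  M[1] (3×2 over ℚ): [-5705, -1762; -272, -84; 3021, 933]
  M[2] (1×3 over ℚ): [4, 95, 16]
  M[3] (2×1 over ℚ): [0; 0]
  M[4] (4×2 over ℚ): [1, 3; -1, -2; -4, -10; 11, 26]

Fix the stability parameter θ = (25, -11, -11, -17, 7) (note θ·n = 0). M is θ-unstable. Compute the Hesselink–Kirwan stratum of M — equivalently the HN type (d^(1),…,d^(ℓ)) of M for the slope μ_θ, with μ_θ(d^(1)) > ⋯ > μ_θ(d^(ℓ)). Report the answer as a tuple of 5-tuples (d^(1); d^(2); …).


Via rank(M_{q-1}∘⋯∘M_p): M ≅ I[1,2], I[1,3], I[2,2], I[4,5]^2, I[5,5]^2.
μ_θ-semistable layers: μ^(1)=7; μ^(2)=1; μ^(3)=-11; μ^(4)=-17

((1, 1, 0, 0, 4); (1, 1, 1, 0, 0); (0, 1, 0, 0, 0); (0, 0, 0, 2, 0))


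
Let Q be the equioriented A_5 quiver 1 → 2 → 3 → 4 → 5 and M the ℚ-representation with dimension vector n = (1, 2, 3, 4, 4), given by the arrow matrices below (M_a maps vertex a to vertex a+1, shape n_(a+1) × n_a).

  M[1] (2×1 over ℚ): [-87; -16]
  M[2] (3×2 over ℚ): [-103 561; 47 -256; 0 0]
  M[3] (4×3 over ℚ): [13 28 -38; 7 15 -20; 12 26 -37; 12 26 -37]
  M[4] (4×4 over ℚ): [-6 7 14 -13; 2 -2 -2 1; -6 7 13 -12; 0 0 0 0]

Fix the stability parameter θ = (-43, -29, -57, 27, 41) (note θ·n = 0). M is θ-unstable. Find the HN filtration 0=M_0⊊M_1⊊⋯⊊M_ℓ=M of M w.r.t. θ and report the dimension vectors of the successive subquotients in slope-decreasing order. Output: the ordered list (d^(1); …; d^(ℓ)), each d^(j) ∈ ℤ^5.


Via rank(M_{q-1}∘⋯∘M_p): M ≅ I[1,5], I[2,4], I[3,5], I[4,5], I[5,5].
μ_θ-semistable layers: μ^(1)=41; μ^(2)=27; μ^(3)=-43; μ^(4)=-57

((0, 0, 0, 0, 4); (0, 0, 0, 4, 0); (1, 2, 2, 0, 0); (0, 0, 1, 0, 0))


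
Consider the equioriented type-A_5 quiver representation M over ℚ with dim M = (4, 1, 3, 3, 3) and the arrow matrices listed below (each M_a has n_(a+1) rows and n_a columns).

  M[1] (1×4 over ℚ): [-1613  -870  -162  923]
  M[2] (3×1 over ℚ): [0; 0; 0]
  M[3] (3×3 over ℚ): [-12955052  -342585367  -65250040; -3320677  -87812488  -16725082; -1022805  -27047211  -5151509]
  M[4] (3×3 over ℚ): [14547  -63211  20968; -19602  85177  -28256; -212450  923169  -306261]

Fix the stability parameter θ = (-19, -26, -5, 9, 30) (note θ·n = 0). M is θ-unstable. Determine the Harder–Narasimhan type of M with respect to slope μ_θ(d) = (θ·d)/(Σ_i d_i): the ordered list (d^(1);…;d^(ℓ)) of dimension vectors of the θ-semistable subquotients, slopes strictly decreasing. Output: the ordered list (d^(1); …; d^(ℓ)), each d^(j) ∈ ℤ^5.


Interval decomposition of M: I[1,1]^3, I[1,2], I[3,5]^3.
HN type (ℓ=5): μ^(1)=30; μ^(2)=9; μ^(3)=-5; μ^(4)=-19; μ^(5)=-45/2

((0, 0, 0, 0, 3); (0, 0, 0, 3, 0); (0, 0, 3, 0, 0); (3, 0, 0, 0, 0); (1, 1, 0, 0, 0))


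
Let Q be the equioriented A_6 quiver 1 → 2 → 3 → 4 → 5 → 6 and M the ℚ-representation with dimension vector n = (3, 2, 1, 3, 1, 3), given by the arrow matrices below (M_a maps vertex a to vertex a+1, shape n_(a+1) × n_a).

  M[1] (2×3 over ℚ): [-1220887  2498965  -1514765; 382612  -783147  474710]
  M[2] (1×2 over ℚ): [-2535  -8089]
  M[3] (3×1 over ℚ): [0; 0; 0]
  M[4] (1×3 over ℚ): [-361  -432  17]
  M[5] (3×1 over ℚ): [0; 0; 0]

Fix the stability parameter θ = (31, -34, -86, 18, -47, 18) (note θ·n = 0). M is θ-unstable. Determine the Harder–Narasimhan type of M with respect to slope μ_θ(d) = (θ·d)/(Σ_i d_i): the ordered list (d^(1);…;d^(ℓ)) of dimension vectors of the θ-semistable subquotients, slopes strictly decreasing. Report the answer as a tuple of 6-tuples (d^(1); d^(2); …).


Barcode: M ≅ I[1,1], I[1,2], I[1,3], I[4,4]^2, I[4,5], I[6,6]^3. HN layers by μ_θ (5 steps, strictly decreasing):
  μ^(1)=31; μ^(2)=18; μ^(3)=-3/2; μ^(4)=-29/2; μ^(5)=-89/3

((1, 0, 0, 0, 0, 0); (0, 0, 0, 2, 0, 3); (1, 1, 0, 0, 0, 0); (0, 0, 0, 1, 1, 0); (1, 1, 1, 0, 0, 0))


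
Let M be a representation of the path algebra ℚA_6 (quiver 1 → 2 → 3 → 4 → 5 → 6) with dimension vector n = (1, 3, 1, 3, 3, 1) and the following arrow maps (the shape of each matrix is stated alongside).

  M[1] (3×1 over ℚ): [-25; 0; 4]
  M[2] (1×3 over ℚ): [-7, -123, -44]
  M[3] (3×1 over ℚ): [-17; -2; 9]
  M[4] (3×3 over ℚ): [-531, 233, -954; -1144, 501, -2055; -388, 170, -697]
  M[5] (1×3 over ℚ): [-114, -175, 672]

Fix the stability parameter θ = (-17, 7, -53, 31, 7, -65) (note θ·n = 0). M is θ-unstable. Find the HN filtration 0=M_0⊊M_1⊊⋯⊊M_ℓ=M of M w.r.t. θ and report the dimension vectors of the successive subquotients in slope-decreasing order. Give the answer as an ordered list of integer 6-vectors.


Barcode: M ≅ I[1,6], I[2,2]^2, I[4,5]^2. HN layers by μ_θ (4 steps, strictly decreasing):
  μ^(1)=19; μ^(2)=7; μ^(3)=-9; μ^(4)=-21

((0, 0, 0, 2, 2, 0); (0, 2, 0, 0, 0, 0); (0, 0, 0, 1, 1, 1); (1, 1, 1, 0, 0, 0))


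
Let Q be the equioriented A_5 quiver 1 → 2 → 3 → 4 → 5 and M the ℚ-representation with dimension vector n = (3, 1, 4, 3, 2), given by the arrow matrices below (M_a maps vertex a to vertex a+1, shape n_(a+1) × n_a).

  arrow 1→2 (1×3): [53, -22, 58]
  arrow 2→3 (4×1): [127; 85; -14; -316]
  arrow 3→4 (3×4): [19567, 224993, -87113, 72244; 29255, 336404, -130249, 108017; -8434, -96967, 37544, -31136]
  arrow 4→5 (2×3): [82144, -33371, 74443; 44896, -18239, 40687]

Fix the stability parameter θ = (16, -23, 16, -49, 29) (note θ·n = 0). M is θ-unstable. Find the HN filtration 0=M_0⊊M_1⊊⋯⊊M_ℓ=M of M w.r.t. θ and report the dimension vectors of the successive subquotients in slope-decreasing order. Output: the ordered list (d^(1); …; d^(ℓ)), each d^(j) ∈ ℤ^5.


Interval decomposition of M: I[1,1]^2, I[1,4], I[3,3], I[3,4], I[3,5], I[5,5].
HN type (ℓ=4): μ^(1)=29; μ^(2)=16; μ^(3)=-10; μ^(4)=-33/2

((0, 0, 0, 0, 2); (2, 0, 1, 0, 0); (1, 1, 1, 1, 0); (0, 0, 2, 2, 0))


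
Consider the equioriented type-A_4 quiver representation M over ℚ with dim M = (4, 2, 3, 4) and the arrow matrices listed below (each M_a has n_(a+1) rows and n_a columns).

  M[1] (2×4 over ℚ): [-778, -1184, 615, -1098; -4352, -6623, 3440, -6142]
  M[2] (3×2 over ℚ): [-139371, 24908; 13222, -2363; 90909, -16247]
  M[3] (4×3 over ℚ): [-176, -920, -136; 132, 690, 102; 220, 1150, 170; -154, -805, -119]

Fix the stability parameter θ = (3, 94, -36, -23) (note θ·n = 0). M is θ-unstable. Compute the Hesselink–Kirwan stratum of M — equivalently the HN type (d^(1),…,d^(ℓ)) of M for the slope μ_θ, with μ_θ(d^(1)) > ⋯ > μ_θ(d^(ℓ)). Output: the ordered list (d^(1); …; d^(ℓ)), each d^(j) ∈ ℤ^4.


Barcode: M ≅ I[1,1]^2, I[1,3], I[1,4], I[3,3], I[4,4]^3. HN layers by μ_θ (5 steps, strictly decreasing):
  μ^(1)=29; μ^(2)=35/3; μ^(3)=3; μ^(4)=-23; μ^(5)=-36

((0, 1, 1, 0); (0, 1, 1, 1); (4, 0, 0, 0); (0, 0, 0, 3); (0, 0, 1, 0))


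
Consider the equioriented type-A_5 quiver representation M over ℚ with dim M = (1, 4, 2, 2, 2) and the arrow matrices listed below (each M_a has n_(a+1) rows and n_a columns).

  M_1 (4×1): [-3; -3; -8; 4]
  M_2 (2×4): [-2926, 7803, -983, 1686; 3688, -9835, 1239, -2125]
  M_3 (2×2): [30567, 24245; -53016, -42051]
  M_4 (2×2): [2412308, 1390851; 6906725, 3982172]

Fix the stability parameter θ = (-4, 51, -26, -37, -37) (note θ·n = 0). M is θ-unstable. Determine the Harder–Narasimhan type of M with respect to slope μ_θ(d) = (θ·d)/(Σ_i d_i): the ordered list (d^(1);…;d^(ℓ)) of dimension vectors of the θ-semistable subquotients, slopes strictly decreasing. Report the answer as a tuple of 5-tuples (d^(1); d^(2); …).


Barcode: M ≅ I[1,5], I[2,2]^2, I[2,5]. HN layers by μ_θ (3 steps, strictly decreasing):
  μ^(1)=51; μ^(2)=-53/5; μ^(3)=-49/4

((0, 2, 0, 0, 0); (1, 1, 1, 1, 1); (0, 1, 1, 1, 1))


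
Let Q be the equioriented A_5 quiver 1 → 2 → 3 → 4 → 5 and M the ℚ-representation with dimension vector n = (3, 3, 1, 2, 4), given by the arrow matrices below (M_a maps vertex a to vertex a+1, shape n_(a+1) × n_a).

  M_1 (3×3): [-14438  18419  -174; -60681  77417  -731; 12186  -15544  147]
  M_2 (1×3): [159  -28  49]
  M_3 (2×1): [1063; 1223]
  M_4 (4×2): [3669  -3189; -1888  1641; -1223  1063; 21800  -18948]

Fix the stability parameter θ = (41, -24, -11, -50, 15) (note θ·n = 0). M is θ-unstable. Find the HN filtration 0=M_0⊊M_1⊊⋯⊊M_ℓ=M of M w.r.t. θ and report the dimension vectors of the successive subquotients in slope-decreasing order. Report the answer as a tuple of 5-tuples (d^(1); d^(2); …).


Via rank(M_{q-1}∘⋯∘M_p): M ≅ I[1,2]^2, I[1,5], I[4,5], I[5,5]^2.
μ_θ-semistable layers: μ^(1)=15; μ^(2)=17/2; μ^(3)=-11; μ^(4)=-50

((0, 0, 0, 0, 4); (2, 2, 0, 0, 0); (1, 1, 1, 1, 0); (0, 0, 0, 1, 0))


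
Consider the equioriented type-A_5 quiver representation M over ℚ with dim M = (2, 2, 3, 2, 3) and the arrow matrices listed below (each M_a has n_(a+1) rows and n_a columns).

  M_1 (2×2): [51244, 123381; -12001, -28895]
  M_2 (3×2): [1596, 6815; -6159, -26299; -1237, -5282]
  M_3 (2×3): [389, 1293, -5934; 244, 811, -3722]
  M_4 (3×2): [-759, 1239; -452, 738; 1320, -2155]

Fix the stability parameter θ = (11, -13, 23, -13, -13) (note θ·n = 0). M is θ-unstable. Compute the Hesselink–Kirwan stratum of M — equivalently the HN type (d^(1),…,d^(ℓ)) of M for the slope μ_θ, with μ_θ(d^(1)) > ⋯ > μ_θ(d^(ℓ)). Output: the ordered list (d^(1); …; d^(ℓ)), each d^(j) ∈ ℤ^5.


Via rank(M_{q-1}∘⋯∘M_p): M ≅ I[1,5]^2, I[3,3], I[5,5].
μ_θ-semistable layers: μ^(1)=23; μ^(2)=-1; μ^(3)=-13

((0, 0, 1, 0, 0); (2, 2, 2, 2, 2); (0, 0, 0, 0, 1))


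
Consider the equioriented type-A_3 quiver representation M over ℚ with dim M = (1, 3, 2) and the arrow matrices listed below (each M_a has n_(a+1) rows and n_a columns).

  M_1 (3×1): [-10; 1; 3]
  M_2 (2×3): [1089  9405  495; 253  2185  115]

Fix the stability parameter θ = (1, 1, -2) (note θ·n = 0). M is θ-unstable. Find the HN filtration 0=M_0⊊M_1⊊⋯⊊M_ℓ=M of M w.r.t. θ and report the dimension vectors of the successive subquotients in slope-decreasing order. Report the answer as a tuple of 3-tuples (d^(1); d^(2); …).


Interval decomposition of M: I[1,2], I[2,2], I[2,3], I[3,3].
HN type (ℓ=3): μ^(1)=1; μ^(2)=-1/2; μ^(3)=-2

((1, 2, 0); (0, 1, 1); (0, 0, 1))


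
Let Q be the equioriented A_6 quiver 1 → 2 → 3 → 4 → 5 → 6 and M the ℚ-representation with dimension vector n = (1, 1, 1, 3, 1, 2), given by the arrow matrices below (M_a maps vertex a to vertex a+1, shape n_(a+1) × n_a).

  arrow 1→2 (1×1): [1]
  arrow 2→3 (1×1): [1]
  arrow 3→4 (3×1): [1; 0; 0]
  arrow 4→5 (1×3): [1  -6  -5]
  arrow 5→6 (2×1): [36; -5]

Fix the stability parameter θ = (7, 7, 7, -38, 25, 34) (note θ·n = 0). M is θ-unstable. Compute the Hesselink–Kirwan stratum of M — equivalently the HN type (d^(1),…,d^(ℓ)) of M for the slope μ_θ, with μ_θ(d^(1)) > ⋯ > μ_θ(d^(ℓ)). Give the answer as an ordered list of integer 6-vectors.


Barcode: M ≅ I[1,6], I[4,4]^2, I[6,6]. HN layers by μ_θ (4 steps, strictly decreasing):
  μ^(1)=34; μ^(2)=25; μ^(3)=-17/4; μ^(4)=-38

((0, 0, 0, 0, 0, 2); (0, 0, 0, 0, 1, 0); (1, 1, 1, 1, 0, 0); (0, 0, 0, 2, 0, 0))


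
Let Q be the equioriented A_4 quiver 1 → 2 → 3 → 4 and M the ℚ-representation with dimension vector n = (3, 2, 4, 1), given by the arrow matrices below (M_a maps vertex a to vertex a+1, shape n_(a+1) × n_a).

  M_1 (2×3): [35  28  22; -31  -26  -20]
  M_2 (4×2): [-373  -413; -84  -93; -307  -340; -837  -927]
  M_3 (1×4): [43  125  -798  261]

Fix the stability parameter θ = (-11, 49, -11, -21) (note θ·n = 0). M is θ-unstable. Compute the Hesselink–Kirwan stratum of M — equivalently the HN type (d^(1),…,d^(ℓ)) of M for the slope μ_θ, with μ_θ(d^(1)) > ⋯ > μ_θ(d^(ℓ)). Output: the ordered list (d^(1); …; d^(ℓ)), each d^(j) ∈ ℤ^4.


Interval decomposition of M: I[1,1], I[1,3], I[1,4], I[3,3]^2.
HN type (ℓ=3): μ^(1)=19; μ^(2)=17/3; μ^(3)=-11

((0, 1, 1, 0); (0, 1, 1, 1); (3, 0, 2, 0))


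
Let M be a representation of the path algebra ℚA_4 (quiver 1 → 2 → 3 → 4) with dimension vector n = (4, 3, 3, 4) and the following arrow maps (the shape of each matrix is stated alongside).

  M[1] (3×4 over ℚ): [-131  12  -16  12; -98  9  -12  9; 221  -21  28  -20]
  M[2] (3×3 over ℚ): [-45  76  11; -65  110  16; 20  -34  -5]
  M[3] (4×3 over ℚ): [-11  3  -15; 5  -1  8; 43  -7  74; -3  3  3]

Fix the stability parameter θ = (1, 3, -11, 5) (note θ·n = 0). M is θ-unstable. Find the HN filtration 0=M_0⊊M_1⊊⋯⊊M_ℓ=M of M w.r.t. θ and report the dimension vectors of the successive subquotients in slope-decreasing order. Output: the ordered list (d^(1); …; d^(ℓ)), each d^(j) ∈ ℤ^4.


Via rank(M_{q-1}∘⋯∘M_p): M ≅ I[1,1], I[1,2], I[1,3], I[1,4], I[3,4], I[4,4]^2.
μ_θ-semistable layers: μ^(1)=5; μ^(2)=3; μ^(3)=1; μ^(4)=-7/3; μ^(5)=-11

((0, 0, 0, 4); (0, 1, 0, 0); (2, 0, 0, 0); (2, 2, 2, 0); (0, 0, 1, 0))


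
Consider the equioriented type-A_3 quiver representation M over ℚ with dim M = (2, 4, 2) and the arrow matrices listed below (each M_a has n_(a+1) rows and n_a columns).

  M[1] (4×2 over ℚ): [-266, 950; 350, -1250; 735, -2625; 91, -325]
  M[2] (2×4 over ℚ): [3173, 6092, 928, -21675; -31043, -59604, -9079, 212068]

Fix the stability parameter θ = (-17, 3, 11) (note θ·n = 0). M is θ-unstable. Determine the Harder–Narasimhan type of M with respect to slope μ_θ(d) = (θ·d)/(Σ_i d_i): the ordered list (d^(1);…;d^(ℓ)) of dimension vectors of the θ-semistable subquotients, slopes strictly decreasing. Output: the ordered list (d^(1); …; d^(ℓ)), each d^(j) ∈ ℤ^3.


Barcode: M ≅ I[1,1], I[1,3], I[2,2]^2, I[2,3]. HN layers by μ_θ (3 steps, strictly decreasing):
  μ^(1)=11; μ^(2)=3; μ^(3)=-17

((0, 0, 2); (0, 4, 0); (2, 0, 0))


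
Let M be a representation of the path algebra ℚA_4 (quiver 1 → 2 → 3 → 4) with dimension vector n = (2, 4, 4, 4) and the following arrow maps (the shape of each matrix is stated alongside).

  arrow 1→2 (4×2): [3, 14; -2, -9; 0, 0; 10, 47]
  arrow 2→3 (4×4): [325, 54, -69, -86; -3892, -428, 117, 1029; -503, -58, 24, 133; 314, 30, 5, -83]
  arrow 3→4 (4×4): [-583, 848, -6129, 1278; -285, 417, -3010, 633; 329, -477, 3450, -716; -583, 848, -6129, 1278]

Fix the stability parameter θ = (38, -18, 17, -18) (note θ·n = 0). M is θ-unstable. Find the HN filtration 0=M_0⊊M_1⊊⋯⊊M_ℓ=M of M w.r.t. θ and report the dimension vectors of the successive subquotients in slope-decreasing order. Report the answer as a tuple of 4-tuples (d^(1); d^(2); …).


Via rank(M_{q-1}∘⋯∘M_p): M ≅ I[1,4]^2, I[2,3], I[2,4], I[4,4].
μ_θ-semistable layers: μ^(1)=17; μ^(2)=19/4; μ^(3)=-1/2; μ^(4)=-18

((0, 0, 1, 0); (2, 2, 2, 2); (0, 0, 1, 1); (0, 2, 0, 1))


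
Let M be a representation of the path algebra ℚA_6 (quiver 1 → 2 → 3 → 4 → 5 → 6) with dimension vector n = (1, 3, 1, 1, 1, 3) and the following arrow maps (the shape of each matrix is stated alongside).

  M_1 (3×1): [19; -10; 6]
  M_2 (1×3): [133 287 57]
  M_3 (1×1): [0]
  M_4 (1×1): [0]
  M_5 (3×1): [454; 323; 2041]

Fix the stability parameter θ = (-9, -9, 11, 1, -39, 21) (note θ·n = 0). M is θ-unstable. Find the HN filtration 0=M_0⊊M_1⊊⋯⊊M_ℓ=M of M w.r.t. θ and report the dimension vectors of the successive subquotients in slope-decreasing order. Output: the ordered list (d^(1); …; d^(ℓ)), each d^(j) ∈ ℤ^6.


Barcode: M ≅ I[1,3], I[2,2]^2, I[4,4], I[5,6], I[6,6]^2. HN layers by μ_θ (5 steps, strictly decreasing):
  μ^(1)=21; μ^(2)=11; μ^(3)=1; μ^(4)=-9; μ^(5)=-39

((0, 0, 0, 0, 0, 3); (0, 0, 1, 0, 0, 0); (0, 0, 0, 1, 0, 0); (1, 3, 0, 0, 0, 0); (0, 0, 0, 0, 1, 0))


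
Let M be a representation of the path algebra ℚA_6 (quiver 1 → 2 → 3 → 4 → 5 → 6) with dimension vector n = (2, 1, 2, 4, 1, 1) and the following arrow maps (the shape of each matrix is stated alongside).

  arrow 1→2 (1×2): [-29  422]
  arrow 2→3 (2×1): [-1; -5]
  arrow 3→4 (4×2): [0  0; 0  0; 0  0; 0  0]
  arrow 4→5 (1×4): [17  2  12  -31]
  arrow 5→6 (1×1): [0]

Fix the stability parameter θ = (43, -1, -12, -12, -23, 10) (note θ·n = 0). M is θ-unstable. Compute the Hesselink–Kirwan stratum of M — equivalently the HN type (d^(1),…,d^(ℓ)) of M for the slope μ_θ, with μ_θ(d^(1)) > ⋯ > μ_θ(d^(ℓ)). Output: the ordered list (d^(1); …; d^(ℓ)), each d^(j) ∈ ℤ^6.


Via rank(M_{q-1}∘⋯∘M_p): M ≅ I[1,1], I[1,3], I[3,3], I[4,4]^3, I[4,5], I[6,6].
μ_θ-semistable layers: μ^(1)=43; μ^(2)=10; μ^(3)=-12; μ^(4)=-35/2

((1, 0, 0, 0, 0, 0); (1, 1, 1, 0, 0, 1); (0, 0, 1, 3, 0, 0); (0, 0, 0, 1, 1, 0))


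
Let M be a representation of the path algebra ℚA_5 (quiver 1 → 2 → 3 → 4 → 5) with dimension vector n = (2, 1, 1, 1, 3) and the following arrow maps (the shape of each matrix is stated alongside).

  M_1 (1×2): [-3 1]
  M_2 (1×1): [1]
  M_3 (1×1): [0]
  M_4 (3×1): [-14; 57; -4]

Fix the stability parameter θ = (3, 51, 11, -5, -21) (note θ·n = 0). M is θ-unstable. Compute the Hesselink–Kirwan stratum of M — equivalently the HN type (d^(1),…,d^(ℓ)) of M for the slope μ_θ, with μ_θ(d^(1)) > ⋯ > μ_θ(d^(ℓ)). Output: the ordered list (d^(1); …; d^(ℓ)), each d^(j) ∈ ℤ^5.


Interval decomposition of M: I[1,1], I[1,3], I[4,5], I[5,5]^2.
HN type (ℓ=4): μ^(1)=31; μ^(2)=3; μ^(3)=-13; μ^(4)=-21

((0, 1, 1, 0, 0); (2, 0, 0, 0, 0); (0, 0, 0, 1, 1); (0, 0, 0, 0, 2))


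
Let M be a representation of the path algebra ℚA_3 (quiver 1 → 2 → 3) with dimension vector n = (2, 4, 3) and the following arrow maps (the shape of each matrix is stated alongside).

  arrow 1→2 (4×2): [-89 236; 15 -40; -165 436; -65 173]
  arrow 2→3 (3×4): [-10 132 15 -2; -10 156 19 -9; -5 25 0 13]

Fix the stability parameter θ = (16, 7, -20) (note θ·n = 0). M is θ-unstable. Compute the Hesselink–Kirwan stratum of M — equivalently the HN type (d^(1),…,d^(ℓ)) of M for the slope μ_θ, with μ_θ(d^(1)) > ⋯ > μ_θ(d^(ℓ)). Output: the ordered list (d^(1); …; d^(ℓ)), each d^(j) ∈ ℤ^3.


Via rank(M_{q-1}∘⋯∘M_p): M ≅ I[1,3]^2, I[2,2], I[2,3].
μ_θ-semistable layers: μ^(1)=7; μ^(2)=1; μ^(3)=-13/2

((0, 1, 0); (2, 2, 2); (0, 1, 1))


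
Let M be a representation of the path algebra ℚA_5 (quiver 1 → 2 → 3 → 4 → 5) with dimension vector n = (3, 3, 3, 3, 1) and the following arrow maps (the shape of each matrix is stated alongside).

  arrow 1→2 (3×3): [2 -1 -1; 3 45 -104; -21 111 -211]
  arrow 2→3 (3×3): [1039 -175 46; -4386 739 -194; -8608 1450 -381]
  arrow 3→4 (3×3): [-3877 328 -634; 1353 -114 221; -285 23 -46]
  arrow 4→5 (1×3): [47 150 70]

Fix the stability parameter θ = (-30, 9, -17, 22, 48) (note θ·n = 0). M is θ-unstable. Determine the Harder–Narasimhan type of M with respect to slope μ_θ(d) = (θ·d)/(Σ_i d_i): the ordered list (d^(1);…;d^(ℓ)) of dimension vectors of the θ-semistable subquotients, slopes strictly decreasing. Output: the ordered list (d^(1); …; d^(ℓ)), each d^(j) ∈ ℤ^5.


Via rank(M_{q-1}∘⋯∘M_p): M ≅ I[1,4]^2, I[1,5].
μ_θ-semistable layers: μ^(1)=48; μ^(2)=22; μ^(3)=-4; μ^(4)=-30

((0, 0, 0, 0, 1); (0, 0, 0, 3, 0); (0, 3, 3, 0, 0); (3, 0, 0, 0, 0))


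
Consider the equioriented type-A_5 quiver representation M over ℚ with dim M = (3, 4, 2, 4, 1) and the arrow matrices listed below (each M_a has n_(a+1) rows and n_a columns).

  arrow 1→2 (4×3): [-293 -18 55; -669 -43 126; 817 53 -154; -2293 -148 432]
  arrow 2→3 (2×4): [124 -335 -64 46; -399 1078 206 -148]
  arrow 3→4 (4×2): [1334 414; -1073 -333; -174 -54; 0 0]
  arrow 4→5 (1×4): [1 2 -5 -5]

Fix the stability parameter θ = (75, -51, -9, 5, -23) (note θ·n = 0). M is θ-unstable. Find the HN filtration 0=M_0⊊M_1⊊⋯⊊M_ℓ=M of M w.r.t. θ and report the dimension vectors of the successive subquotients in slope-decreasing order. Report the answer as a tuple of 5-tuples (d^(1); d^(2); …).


Interval decomposition of M: I[1,2], I[1,3], I[1,5], I[2,2], I[4,4]^3.
HN type (ℓ=4): μ^(1)=12; μ^(2)=5; μ^(3)=-3/5; μ^(4)=-51

((1, 1, 0, 0, 0); (1, 1, 1, 3, 0); (1, 1, 1, 1, 1); (0, 1, 0, 0, 0))


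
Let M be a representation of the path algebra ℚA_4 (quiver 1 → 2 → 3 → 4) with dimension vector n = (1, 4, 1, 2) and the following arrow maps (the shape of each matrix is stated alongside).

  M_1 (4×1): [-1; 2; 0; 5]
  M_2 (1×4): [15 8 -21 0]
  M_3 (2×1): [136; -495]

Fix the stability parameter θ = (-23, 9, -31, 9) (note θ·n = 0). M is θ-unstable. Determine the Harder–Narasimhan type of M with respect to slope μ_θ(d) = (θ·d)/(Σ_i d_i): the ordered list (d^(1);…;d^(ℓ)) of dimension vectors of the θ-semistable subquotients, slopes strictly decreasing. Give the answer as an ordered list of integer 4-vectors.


Barcode: M ≅ I[1,4], I[2,2]^3, I[4,4]. HN layers by μ_θ (3 steps, strictly decreasing):
  μ^(1)=9; μ^(2)=-11; μ^(3)=-23

((0, 3, 0, 2); (0, 1, 1, 0); (1, 0, 0, 0))
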